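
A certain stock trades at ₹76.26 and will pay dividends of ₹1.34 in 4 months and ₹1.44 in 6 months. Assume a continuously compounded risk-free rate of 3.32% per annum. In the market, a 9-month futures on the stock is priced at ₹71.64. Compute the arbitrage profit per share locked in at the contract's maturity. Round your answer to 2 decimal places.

PV(dividends) I = 1.34·e^(−0.0332·4/12) + 1.44·e^(−0.0332·6/12) = 2.7415
Fair futures F* = (S − I)·e^(rT) = (76.26 − 2.7415)·e^0.024900 = 73.5185 × 1.025213 = 75.3721
Market ₹71.64 < fair 75.3721: forward underpriced → reverse cash-and-carry (short the stock, invest proceeds at r, pay the dividends, go long the forward).
Profit at T = |F_mkt − F*| = |71.64 − 75.3721| = ₹3.73 per share

₹3.73 per share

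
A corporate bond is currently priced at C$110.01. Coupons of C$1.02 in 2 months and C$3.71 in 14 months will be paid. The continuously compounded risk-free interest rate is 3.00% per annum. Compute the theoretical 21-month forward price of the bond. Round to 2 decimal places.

C$111.09

PV(coupons) I = 1.02·e^(−0.0300·2/12) + 3.71·e^(−0.0300·14/12)
I = 1.0149 + 3.5824 = 4.5973
F = (S − I)·e^(rT) = (110.01 − 4.5973) · e^(0.0300·21/12)
= 105.4127 · e^0.052500 = 105.4127 × 1.053903 = C$111.09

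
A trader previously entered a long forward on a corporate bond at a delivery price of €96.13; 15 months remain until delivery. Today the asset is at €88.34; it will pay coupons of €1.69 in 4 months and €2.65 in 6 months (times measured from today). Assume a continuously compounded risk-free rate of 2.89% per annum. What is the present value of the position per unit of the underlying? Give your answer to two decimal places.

PV(remaining coupons) I = 1.69·e^(−0.0289·4/12) + 2.65·e^(−0.0289·6/12) = 4.2858
Current forward F = (S − I)·e^(rT) = (88.34 − 4.2858)·e^(0.0289·15/12) = 84.0542 × 1.036785 = 87.1461
Value (long) = (F − K)·e^(−rT) = (87.1461 − 96.13) × 0.964520 = -8.6652
Value = -€8.67

-€8.67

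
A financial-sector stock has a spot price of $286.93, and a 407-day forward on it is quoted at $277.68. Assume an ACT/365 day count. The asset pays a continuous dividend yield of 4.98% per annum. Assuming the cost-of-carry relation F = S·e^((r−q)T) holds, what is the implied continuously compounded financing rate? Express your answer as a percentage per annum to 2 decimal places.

From F = S·e^((r−q)T): (r − q) = ln(F/S)/T
ln(277.68/286.93) = ln(0.967762) = -0.032769
(r − q) = -0.032769 / (407/365) = -0.029387
r = ln(F/S)/T + q = -0.029387 + 0.0498 = 0.020413
r = 2.04%

2.04%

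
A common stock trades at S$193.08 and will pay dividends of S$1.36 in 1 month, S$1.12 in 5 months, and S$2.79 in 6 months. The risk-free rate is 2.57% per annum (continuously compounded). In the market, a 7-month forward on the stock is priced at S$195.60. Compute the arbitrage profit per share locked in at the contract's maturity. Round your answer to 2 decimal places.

S$4.90 per share

PV(dividends) I = 1.36·e^(−0.0257·1/12) + 1.12·e^(−0.0257·5/12) + 2.79·e^(−0.0257·6/12) = 5.2195
Fair forward F* = (S − I)·e^(rT) = (193.08 − 5.2195)·e^0.014992 = 187.8605 × 1.015105 = 190.6981
Market S$195.60 > fair 190.6981: forward overpriced → cash-and-carry (borrow at r, buy the stock and collect the dividends, short the forward).
Profit at T = |F_mkt − F*| = |195.60 − 190.6981| = S$4.90 per share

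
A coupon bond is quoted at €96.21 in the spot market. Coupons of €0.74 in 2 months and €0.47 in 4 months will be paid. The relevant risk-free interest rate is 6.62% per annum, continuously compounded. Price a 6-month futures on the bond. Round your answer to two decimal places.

PV(coupons) I = 0.74·e^(−0.0662·2/12) + 0.47·e^(−0.0662·4/12)
I = 0.7319 + 0.4597 = 1.1916
F = (S − I)·e^(rT) = (96.21 − 1.1916) · e^(0.0662·6/12)
= 95.0184 · e^0.033100 = 95.0184 × 1.033654 = €98.22

€98.22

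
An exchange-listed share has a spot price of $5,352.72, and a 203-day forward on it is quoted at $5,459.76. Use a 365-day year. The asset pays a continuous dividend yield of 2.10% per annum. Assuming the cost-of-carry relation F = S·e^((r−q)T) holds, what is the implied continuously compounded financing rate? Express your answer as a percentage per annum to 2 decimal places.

From F = S·e^((r−q)T): (r − q) = ln(F/S)/T
ln(5459.76/5352.72) = ln(1.019997) = 0.019800
(r − q) = 0.019800 / (203/365) = 0.035601
r = ln(F/S)/T + q = 0.035601 + 0.0210 = 0.056601
r = 5.66%

5.66%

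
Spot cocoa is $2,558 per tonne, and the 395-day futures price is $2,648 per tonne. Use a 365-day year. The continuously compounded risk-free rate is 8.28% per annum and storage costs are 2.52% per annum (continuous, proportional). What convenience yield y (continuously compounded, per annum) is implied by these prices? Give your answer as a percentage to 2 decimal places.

7.60%

F = S·e^((r+u−y)T) ⇒ (r+u−y) = ln(F/S)/T
ln(2648/2558) = 0.034579; /T ⇒ 0.031953
y = r + u − ln(F/S)/T = 0.0828 + 0.0252 − 0.031953 = 0.076047
y = 7.60%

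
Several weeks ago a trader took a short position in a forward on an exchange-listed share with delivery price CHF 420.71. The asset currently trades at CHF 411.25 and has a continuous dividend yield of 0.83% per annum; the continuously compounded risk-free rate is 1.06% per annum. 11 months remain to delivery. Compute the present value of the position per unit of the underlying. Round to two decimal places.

CHF 8.51

Current fair forward for the remaining 11 months: F = S·e^((r − q)·T), (r − q) = 0.0106 − 0.0083 = 0.0023
F = 411.25 · e^(0.0023 × 11/12) = 411.25 × 1.002111 = 412.1181
Value of long forward = (F − K)·e^(−rT) = (412.1181 − 420.71) · e^(−0.0106·11/12)
= -8.5919 × 0.990330 = -8.51
Short position value = −(long value) = CHF 8.51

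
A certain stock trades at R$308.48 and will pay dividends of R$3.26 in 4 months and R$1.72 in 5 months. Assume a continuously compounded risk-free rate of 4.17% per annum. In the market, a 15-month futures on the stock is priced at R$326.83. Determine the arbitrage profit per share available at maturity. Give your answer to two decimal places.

PV(dividends) I = 3.26·e^(−0.0417·4/12) + 1.72·e^(−0.0417·5/12) = 4.9054
Fair futures F* = (S − I)·e^(rT) = (308.48 − 4.9054)·e^0.052125 = 303.5746 × 1.053507 = 319.8180
Market R$326.83 > fair 319.8180: forward overpriced → cash-and-carry (borrow at r, buy the stock and collect the dividends, short the forward).
Profit at T = |F_mkt − F*| = |326.83 − 319.8180| = R$7.01 per share

R$7.01 per share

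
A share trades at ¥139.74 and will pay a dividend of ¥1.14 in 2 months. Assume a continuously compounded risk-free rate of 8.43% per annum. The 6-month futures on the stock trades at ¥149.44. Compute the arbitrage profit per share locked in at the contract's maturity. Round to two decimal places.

¥4.86 per share

PV(dividends) I = 1.14·e^(−0.0843·2/12) = 1.1241
Fair futures F* = (S − I)·e^(rT) = (139.74 − 1.1241)·e^0.042150 = 138.6159 × 1.043051 = 144.5835
Market ¥149.44 > fair 144.5835: forward overpriced → cash-and-carry (borrow at r, buy the stock and collect the dividends, short the forward).
Profit at T = |F_mkt − F*| = |149.44 − 144.5835| = ¥4.86 per share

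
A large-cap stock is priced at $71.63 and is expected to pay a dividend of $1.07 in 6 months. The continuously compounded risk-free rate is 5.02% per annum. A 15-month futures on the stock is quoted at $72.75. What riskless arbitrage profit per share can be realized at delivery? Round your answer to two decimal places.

$2.41 per share

PV(dividends) I = 1.07·e^(−0.0502·6/12) = 1.0435
Fair futures F* = (S − I)·e^(rT) = (71.63 − 1.0435)·e^0.062750 = 70.5865 × 1.064761 = 75.1578
Market $72.75 < fair 75.1578: forward underpriced → reverse cash-and-carry (short the stock, invest proceeds at r, pay the dividends, go long the forward).
Profit at T = |F_mkt − F*| = |72.75 − 75.1578| = $2.41 per share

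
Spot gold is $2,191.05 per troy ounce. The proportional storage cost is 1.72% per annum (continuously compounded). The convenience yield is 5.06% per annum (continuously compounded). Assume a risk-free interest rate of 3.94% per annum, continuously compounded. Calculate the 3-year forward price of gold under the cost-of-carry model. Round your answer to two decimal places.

Net carry = r + u − y = 0.0394 + 0.0172 − 0.0506 = 0.0060
F = S·e^((r+u−y)T) = 2191.05 · e^(0.0060 × 3) = 2191.05 · e^0.01800000
= 2191.05 × 1.01816298 = $2,230.85 per troy ounce

$2,230.85 per troy ounce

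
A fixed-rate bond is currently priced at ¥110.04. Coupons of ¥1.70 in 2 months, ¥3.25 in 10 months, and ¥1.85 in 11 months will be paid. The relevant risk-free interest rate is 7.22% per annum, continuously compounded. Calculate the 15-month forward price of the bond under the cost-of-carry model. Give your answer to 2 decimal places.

¥113.35

PV(coupons) I = 1.70·e^(−0.0722·2/12) + 3.25·e^(−0.0722·10/12) + 1.85·e^(−0.0722·11/12)
I = 1.6797 + 3.0602 + 1.7315 = 6.4714
F = (S − I)·e^(rT) = (110.04 − 6.4714) · e^(0.0722·15/12)
= 103.5686 · e^0.090250 = 103.5686 × 1.094448 = ¥113.35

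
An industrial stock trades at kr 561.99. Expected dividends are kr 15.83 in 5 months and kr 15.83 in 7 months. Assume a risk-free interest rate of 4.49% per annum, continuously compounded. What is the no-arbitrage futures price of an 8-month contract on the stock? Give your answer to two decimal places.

PV(dividends) I = 15.83·e^(−0.0449·5/12) + 15.83·e^(−0.0449·7/12)
I = 15.5366 + 15.4208 = 30.9574
F = (S − I)·e^(rT) = (561.99 − 30.9574) · e^(0.0449·8/12)
= 531.0326 · e^0.029933 = 531.0326 × 1.030385 = kr 547.17

kr 547.17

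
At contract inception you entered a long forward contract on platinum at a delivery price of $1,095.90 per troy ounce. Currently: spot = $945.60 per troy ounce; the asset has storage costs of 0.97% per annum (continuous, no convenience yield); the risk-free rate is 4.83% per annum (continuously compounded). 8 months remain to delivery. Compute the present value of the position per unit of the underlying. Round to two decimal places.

Current fair forward for the remaining 8 months: F = S·e^((r + u)·T), (r + u) = 0.0483 + 0.0097 = 0.0580
F = 945.60 · e^(0.0580 × 8/12) = 945.60 × 1.039424 = 982.8793
Value of long forward = (F − K)·e^(−rT) = (982.8793 − 1095.90) · e^(−0.0483·8/12)
= -113.0207 × 0.968313 = -109.44

-$109.44 per troy ounce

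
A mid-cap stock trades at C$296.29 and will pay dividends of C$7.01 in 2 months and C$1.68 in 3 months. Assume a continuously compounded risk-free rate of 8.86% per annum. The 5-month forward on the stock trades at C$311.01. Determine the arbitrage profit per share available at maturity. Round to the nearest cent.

C$12.45 per share

PV(dividends) I = 7.01·e^(−0.0886·2/12) + 1.68·e^(−0.0886·3/12) = 8.5504
Fair forward F* = (S − I)·e^(rT) = (296.29 − 8.5504)·e^0.036917 = 287.7396 × 1.037607 = 298.5606
Market C$311.01 > fair 298.5606: forward overpriced → cash-and-carry (borrow at r, buy the stock and collect the dividends, short the forward).
Profit at T = |F_mkt − F*| = |311.01 − 298.5606| = C$12.45 per share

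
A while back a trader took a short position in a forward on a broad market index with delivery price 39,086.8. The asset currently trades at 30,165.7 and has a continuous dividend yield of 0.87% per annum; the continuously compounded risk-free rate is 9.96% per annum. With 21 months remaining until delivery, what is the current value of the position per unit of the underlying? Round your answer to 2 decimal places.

Current fair forward for the remaining 21 months: F = S·e^((r − q)·T), (r − q) = 0.0996 − 0.0087 = 0.0909
F = 30165.7 · e^(0.0909 × 21/12) = 30165.7 × 1.17242588 = 35367.0474
Value of long forward = (F − K)·e^(−rT) = (35367.0474 − 39086.8) · e^(−0.0996·21/12)
= -3719.7526 × 0.84004485 = -3124.76
Short position value = −(long value) = 3124.76

3124.76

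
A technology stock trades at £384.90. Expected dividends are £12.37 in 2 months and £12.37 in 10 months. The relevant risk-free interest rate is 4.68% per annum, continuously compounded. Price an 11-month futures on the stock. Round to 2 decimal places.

£376.54

PV(dividends) I = 12.37·e^(−0.0468·2/12) + 12.37·e^(−0.0468·10/12)
I = 12.2739 + 11.8969 = 24.1708
F = (S − I)·e^(rT) = (384.90 − 24.1708) · e^(0.0468·11/12)
= 360.7292 · e^0.042900 = 360.7292 × 1.043834 = £376.54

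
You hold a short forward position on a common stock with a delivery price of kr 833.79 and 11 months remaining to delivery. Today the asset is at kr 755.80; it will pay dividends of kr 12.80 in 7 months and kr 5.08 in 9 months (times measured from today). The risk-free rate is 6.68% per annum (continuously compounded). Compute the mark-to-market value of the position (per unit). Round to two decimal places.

kr 45.61

PV(remaining dividends) I = 12.80·e^(−0.0668·7/12) + 5.08·e^(−0.0668·9/12) = 17.1426
Current forward F = (S − I)·e^(rT) = (755.80 − 17.1426)·e^(0.0668·11/12) = 738.6574 × 1.063147 = 785.3014
Value (long) = (F − K)·e^(−rT) = (785.3014 − 833.79) × 0.940604 = -45.6086
Short position value = −(long value) = kr 45.61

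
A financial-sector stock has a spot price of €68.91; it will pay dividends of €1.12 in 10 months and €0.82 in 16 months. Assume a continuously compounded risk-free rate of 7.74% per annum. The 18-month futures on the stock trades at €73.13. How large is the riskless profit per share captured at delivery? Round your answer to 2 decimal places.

PV(dividends) I = 1.12·e^(−0.0774·10/12) + 0.82·e^(−0.0774·16/12) = 1.7896
Fair futures F* = (S − I)·e^(rT) = (68.91 − 1.7896)·e^0.116100 = 67.1204 × 1.123108 = 75.3835
Market €73.13 < fair 75.3835: forward underpriced → reverse cash-and-carry (short the stock, invest proceeds at r, pay the dividends, go long the forward).
Profit at T = |F_mkt − F*| = |73.13 − 75.3835| = €2.25 per share

€2.25 per share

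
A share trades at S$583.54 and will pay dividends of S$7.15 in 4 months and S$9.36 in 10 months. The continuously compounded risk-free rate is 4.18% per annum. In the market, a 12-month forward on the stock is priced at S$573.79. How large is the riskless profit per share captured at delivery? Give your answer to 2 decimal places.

PV(dividends) I = 7.15·e^(−0.0418·4/12) + 9.36·e^(−0.0418·10/12) = 16.0906
Fair forward F* = (S − I)·e^(rT) = (583.54 − 16.0906)·e^0.041800 = 567.4494 × 1.042686 = 591.6715
Market S$573.79 < fair 591.6715: forward underpriced → reverse cash-and-carry (short the stock, invest proceeds at r, pay the dividends, go long the forward).
Profit at T = |F_mkt − F*| = |573.79 − 591.6715| = S$17.88 per share

S$17.88 per share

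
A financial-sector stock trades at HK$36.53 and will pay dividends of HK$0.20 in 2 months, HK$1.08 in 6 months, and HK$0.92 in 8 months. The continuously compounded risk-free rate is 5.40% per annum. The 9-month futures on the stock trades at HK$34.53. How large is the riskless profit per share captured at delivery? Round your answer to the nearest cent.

PV(dividends) I = 0.20·e^(−0.0540·2/12) + 1.08·e^(−0.0540·6/12) + 0.92·e^(−0.0540·8/12) = 2.1369
Fair futures F* = (S − I)·e^(rT) = (36.53 − 2.1369)·e^0.040500 = 34.3931 × 1.041331 = 35.8146
Market HK$34.53 < fair 35.8146: forward underpriced → reverse cash-and-carry (short the stock, invest proceeds at r, pay the dividends, go long the forward).
Profit at T = |F_mkt − F*| = |34.53 − 35.8146| = HK$1.28 per share

HK$1.28 per share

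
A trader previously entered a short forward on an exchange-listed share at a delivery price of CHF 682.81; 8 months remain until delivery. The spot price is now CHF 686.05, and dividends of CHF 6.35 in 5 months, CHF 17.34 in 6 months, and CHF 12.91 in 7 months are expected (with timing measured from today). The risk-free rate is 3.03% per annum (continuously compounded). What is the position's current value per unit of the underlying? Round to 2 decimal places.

PV(remaining dividends) I = 6.35·e^(−0.0303·5/12) + 17.34·e^(−0.0303·6/12) + 12.91·e^(−0.0303·7/12) = 36.0334
Current forward F = (S − I)·e^(rT) = (686.05 − 36.0334)·e^(0.0303·8/12) = 650.0166 × 1.020405 = 663.2802
Value (long) = (F − K)·e^(−rT) = (663.2802 − 682.81) × 0.980003 = -19.1393
Short position value = −(long value) = CHF 19.14

CHF 19.14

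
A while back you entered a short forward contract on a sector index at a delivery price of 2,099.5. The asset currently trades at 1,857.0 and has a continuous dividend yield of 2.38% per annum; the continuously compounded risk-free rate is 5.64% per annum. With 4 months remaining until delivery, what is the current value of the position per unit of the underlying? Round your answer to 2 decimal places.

Current fair forward for the remaining 4 months: F = S·e^((r − q)·T), (r − q) = 0.0564 − 0.0238 = 0.0326
F = 1857.0 · e^(0.0326 × 4/12) = 1857.0 × 1.01092592 = 1877.2894
Value of long forward = (F − K)·e^(−rT) = (1877.2894 − 2099.5) · e^(−0.0564·4/12)
= -222.2106 × 0.98137562 = -218.07
Short position value = −(long value) = 218.07

218.07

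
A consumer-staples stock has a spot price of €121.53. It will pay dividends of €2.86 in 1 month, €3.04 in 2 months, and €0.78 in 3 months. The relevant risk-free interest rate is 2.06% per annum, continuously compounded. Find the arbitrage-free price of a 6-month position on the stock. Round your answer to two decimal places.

€116.06

PV(dividends) I = 2.86·e^(−0.0206·1/12) + 3.04·e^(−0.0206·2/12) + 0.78·e^(−0.0206·3/12)
I = 2.8551 + 3.0296 + 0.7760 = 6.6607
F = (S − I)·e^(rT) = (121.53 − 6.6607) · e^(0.0206·6/12)
= 114.8693 · e^0.010300 = 114.8693 × 1.010353 = €116.06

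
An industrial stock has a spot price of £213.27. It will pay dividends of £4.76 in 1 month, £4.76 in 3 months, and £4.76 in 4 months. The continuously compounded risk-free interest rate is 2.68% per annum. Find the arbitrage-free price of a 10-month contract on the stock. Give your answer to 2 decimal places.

£203.57

PV(dividends) I = 4.76·e^(−0.0268·1/12) + 4.76·e^(−0.0268·3/12) + 4.76·e^(−0.0268·4/12)
I = 4.7494 + 4.7282 + 4.7177 = 14.1953
F = (S − I)·e^(rT) = (213.27 − 14.1953) · e^(0.0268·10/12)
= 199.0747 · e^0.022333 = 199.0747 × 1.022584 = £203.57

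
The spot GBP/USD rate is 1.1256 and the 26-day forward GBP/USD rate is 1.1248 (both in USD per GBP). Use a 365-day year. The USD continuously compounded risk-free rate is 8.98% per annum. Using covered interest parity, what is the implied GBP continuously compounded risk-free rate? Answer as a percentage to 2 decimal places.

9.98%

F = S·e^((r_USD − r_GBP)T) ⇒ r_GBP = r_USD − ln(F/S)/T
ln(1.1248/1.1256) = -0.000711; /(26/365) = -0.009981
r_GBP = 0.0898 + 0.009981 = 0.099781
r_GBP = 9.98%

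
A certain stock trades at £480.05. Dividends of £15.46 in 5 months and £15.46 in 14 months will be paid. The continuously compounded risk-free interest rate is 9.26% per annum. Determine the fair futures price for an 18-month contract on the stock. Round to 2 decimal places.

PV(dividends) I = 15.46·e^(−0.0926·5/12) + 15.46·e^(−0.0926·14/12)
I = 14.8749 + 13.8769 = 28.7518
F = (S − I)·e^(rT) = (480.05 − 28.7518) · e^(0.0926·18/12)
= 451.2982 · e^0.138900 = 451.2982 × 1.149009 = £518.55

£518.55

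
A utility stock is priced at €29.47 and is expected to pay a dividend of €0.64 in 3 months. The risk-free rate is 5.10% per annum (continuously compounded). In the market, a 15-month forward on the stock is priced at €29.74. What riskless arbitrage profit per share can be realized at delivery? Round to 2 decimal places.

PV(dividends) I = 0.64·e^(−0.0510·3/12) = 0.6319
Fair forward F* = (S − I)·e^(rT) = (29.47 − 0.6319)·e^0.063750 = 28.8381 × 1.065826 = 30.7364
Market €29.74 < fair 30.7364: forward underpriced → reverse cash-and-carry (short the stock, invest proceeds at r, pay the dividends, go long the forward).
Profit at T = |F_mkt − F*| = |29.74 − 30.7364| = €1.00 per share

€1.00 per share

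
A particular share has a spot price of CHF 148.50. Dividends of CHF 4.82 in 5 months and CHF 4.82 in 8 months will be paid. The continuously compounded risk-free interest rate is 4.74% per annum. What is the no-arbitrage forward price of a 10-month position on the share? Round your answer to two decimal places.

CHF 144.71

PV(dividends) I = 4.82·e^(−0.0474·5/12) + 4.82·e^(−0.0474·8/12)
I = 4.7257 + 4.6701 = 9.3958
F = (S − I)·e^(rT) = (148.50 − 9.3958) · e^(0.0474·10/12)
= 139.1042 · e^0.039500 = 139.1042 × 1.040290 = CHF 144.71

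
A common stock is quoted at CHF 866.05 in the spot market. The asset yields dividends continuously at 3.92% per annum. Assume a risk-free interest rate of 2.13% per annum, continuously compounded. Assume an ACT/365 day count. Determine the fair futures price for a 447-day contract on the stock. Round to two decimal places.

CHF 847.27

F = S·e^((r − q)T) = 866.05 · e^((0.0213 − 0.0392) × 447/365)
= 866.05 · e^-0.021921 = 866.05 × 0.978318
F = CHF 847.27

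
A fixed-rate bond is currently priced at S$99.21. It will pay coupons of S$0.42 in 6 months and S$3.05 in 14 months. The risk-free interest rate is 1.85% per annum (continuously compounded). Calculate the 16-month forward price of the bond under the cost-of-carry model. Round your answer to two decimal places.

S$98.20

PV(coupons) I = 0.42·e^(−0.0185·6/12) + 3.05·e^(−0.0185·14/12)
I = 0.4161 + 2.9849 = 3.4010
F = (S − I)·e^(rT) = (99.21 − 3.4010) · e^(0.0185·16/12)
= 95.8090 · e^0.024667 = 95.8090 × 1.024974 = S$98.20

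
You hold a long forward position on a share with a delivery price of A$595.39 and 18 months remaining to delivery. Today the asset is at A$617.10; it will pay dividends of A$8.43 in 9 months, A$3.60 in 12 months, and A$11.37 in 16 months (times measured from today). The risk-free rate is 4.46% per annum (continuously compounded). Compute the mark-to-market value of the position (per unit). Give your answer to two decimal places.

A$37.93

PV(remaining dividends) I = 8.43·e^(−0.0446·9/12) + 3.60·e^(−0.0446·12/12) + 11.37·e^(−0.0446·16/12) = 22.3092
Current forward F = (S − I)·e^(rT) = (617.10 − 22.3092)·e^(0.0446·18/12) = 594.7908 × 1.069189 = 635.9438
Value (long) = (F − K)·e^(−rT) = (635.9438 − 595.39) × 0.935289 = 37.9295
Value = A$37.93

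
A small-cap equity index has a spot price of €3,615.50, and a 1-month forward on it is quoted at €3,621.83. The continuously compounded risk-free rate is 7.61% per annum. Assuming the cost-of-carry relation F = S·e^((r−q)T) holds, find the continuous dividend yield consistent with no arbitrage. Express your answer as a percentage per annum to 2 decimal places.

From F = S·e^((r−q)T): (r − q) = ln(F/S)/T
ln(3621.83/3615.50) = ln(1.001751) = 0.001749
(r − q) = 0.001749 / (1/12) = 0.020988
q = r − ln(F/S)/T = 0.0761 − 0.020988 = 0.055112
q = 5.51%

5.51%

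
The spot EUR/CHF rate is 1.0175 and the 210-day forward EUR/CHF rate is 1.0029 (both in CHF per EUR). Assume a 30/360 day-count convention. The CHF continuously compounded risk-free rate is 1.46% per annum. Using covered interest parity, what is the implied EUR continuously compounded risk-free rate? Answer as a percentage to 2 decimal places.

F = S·e^((r_CHF − r_EUR)T) ⇒ r_EUR = r_CHF − ln(F/S)/T
ln(1.0029/1.0175) = -0.014453; /(210/360) = -0.024777
r_EUR = 0.0146 + 0.024777 = 0.039377
r_EUR = 3.94%

3.94%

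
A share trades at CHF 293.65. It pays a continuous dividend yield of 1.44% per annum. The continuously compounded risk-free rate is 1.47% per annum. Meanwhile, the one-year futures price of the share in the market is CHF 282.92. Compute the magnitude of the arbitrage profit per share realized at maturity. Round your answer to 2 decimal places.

Fair futures: F* = S·e^(carry·T), with carry = (r − q) = 0.0147 − 0.0144 = 0.0003
F* = 293.65 · e^(0.0003 × 12/12) = 293.65 · e^0.000300 = 293.65 × 1.000300 = CHF 293.7381
Market CHF 282.92 < fair CHF 293.7381: forward underpriced → reverse cash-and-carry (short spot, go long the forward).
At maturity, profit = |F_mkt − F*| = |282.92 − 293.7381| = CHF 10.82 per share

CHF 10.82 per share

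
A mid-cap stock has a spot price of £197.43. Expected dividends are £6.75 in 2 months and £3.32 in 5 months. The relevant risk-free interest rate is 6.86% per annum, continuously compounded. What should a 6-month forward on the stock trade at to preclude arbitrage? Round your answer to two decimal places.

£194.07

PV(dividends) I = 6.75·e^(−0.0686·2/12) + 3.32·e^(−0.0686·5/12)
I = 6.6733 + 3.2264 = 9.8997
F = (S − I)·e^(rT) = (197.43 − 9.8997) · e^(0.0686·6/12)
= 187.5303 · e^0.034300 = 187.5303 × 1.034895 = £194.07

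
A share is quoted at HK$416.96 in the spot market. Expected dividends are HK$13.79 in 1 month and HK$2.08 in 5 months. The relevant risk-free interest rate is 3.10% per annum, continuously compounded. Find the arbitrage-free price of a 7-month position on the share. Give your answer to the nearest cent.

PV(dividends) I = 13.79·e^(−0.0310·1/12) + 2.08·e^(−0.0310·5/12)
I = 13.7544 + 2.0533 = 15.8077
F = (S − I)·e^(rT) = (416.96 − 15.8077) · e^(0.0310·7/12)
= 401.1523 · e^0.018083 = 401.1523 × 1.018247 = HK$408.47

HK$408.47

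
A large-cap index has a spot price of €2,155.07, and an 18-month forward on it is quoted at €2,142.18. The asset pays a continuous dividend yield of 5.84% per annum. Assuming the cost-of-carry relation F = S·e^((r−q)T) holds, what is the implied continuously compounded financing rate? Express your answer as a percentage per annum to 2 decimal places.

5.44%

From F = S·e^((r−q)T): (r − q) = ln(F/S)/T
ln(2142.18/2155.07) = ln(0.994019) = -0.005999
(r − q) = -0.005999 / (18/12) = -0.003999
r = ln(F/S)/T + q = -0.003999 + 0.0584 = 0.054401
r = 5.44%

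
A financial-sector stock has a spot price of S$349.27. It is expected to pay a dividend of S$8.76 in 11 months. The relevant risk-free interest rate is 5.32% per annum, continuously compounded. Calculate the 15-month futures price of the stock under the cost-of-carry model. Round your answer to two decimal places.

S$364.37

PV(dividends) I = 8.76·e^(−0.0532·11/12)
I = 8.3431
F = (S − I)·e^(rT) = (349.27 − 8.3431) · e^(0.0532·15/12)
= 340.9269 · e^0.066500 = 340.9269 × 1.068761 = S$364.37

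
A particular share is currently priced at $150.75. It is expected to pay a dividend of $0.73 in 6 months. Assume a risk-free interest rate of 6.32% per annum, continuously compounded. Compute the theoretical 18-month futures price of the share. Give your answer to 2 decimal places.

$164.96

PV(dividends) I = 0.73·e^(−0.0632·6/12)
I = 0.7073
F = (S − I)·e^(rT) = (150.75 − 0.7073) · e^(0.0632·18/12)
= 150.0427 · e^0.094800 = 150.0427 × 1.099439 = $164.96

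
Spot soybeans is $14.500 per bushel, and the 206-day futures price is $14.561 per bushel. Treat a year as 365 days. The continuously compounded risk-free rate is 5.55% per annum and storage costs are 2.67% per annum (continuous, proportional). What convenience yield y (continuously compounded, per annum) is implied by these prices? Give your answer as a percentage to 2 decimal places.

F = S·e^((r+u−y)T) ⇒ (r+u−y) = ln(F/S)/T
ln(14.561/14.500) = 0.004198; /T ⇒ 0.007438
y = r + u − ln(F/S)/T = 0.0555 + 0.0267 − 0.007438 = 0.074762
y = 7.48%

7.48%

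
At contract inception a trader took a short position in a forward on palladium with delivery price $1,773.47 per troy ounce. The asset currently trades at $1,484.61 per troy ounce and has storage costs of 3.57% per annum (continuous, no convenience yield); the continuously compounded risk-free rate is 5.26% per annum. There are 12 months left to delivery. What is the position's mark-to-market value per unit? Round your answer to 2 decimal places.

$144.03 per troy ounce

Current fair forward for the remaining 12 months: F = S·e^((r + u)·T), (r + u) = 0.0526 + 0.0357 = 0.0883
F = 1484.61 · e^(0.0883 × 12/12) = 1484.61 × 1.09231577 = 1621.6629
Value of long forward = (F − K)·e^(−rT) = (1621.6629 − 1773.47) · e^(−0.0526·12/12)
= -151.8071 × 0.94875944 = -144.03
Short position value = −(long value) = $144.03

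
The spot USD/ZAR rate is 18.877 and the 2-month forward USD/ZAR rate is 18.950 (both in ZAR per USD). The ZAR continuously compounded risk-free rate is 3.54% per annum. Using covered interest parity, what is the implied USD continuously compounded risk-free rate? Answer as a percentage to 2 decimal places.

1.22%

F = S·e^((r_ZAR − r_USD)T) ⇒ r_USD = r_ZAR − ln(F/S)/T
ln(18.950/18.877) = 0.003860; /(2/12) = 0.023160
r_USD = 0.0354 − 0.023160 = 0.012240
r_USD = 1.22%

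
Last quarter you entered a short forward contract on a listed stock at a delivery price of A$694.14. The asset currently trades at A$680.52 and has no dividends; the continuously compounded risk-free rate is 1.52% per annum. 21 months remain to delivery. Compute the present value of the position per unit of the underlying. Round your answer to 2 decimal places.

Current fair forward for the remaining 21 months: F = S·e^(r·T), r = 0.0152
F = 680.52 · e^(0.0152 × 21/12) = 680.52 × 1.026957 = 698.8648
Value of long forward = (F − K)·e^(−rT) = (698.8648 − 694.14) · e^(−0.0152·21/12)
= 4.7248 × 0.973751 = 4.60
Short position value = −(long value) = -A$4.60

-A$4.60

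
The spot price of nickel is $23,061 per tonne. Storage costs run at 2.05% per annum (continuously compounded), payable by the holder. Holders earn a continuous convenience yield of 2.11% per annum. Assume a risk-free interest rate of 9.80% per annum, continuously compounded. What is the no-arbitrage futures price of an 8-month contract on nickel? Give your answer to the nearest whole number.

Net carry = r + u − y = 0.0980 + 0.0205 − 0.0211 = 0.0974
F = S·e^((r+u−y)T) = 23061 · e^(0.0974 × 8/12) = 23061 · e^0.064933
= 23061 × 1.067088 = $24,608 per tonne

$24,608 per tonne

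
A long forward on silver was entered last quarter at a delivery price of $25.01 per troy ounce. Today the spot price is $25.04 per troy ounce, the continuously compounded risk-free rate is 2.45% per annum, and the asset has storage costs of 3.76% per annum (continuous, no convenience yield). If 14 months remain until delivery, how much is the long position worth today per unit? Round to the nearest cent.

Current fair forward for the remaining 14 months: F = S·e^((r + u)·T), (r + u) = 0.0245 + 0.0376 = 0.0621
F = 25.04 · e^(0.0621 × 14/12) = 25.04 × 1.075139 = 26.9215
Value of long forward = (F − K)·e^(−rT) = (26.9215 − 25.01) · e^(−0.0245·14/12)
= 1.9115 × 0.971821 = 1.86

$1.86 per troy ounce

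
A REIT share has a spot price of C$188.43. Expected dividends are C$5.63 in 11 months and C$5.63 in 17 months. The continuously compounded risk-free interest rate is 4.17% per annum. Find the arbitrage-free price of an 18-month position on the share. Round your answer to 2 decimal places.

PV(dividends) I = 5.63·e^(−0.0417·11/12) + 5.63·e^(−0.0417·17/12)
I = 5.4189 + 5.3070 = 10.7259
F = (S − I)·e^(rT) = (188.43 − 10.7259) · e^(0.0417·18/12)
= 177.7041 · e^0.062550 = 177.7041 × 1.064548 = C$189.17

C$189.17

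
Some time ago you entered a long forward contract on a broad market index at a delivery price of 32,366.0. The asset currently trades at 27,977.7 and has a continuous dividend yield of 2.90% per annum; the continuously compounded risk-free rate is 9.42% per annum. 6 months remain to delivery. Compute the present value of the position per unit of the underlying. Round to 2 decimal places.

Current fair forward for the remaining 6 months: F = S·e^((r − q)·T), (r − q) = 0.0942 − 0.0290 = 0.0652
F = 27977.7 · e^(0.0652 × 6/12) = 27977.7 × 1.03313720 = 28904.8026
Value of long forward = (F − K)·e^(−rT) = (28904.8026 − 32366.0) · e^(−0.0942·6/12)
= -3461.1974 × 0.95399199 = -3301.95

-3301.95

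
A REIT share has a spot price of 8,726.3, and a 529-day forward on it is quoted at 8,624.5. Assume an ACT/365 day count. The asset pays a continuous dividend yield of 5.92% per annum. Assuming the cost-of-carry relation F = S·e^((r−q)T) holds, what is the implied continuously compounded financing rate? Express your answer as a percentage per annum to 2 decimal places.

From F = S·e^((r−q)T): (r − q) = ln(F/S)/T
ln(8624.5/8726.3) = ln(0.988334) = -0.011735
(r − q) = -0.011735 / (529/365) = -0.008097
r = ln(F/S)/T + q = -0.008097 + 0.0592 = 0.051103
r = 5.11%

5.11%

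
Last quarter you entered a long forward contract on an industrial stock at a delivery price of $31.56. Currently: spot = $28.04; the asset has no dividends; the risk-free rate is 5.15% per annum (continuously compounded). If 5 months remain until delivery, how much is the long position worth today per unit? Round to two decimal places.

Current fair forward for the remaining 5 months: F = S·e^(r·T), r = 0.0515
F = 28.04 · e^(0.0515 × 5/12) = 28.04 × 1.021690 = 28.6482
Value of long forward = (F − K)·e^(−rT) = (28.6482 − 31.56) · e^(−0.0515·5/12)
= -2.9118 × 0.978770 = -2.85

-$2.85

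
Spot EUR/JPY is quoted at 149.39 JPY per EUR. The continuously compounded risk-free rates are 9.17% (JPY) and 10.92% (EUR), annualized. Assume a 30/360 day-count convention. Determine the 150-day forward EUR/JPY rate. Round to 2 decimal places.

F = S·e^((r_JPY − r_EUR)T) = 149.39 · e^((0.0917 − 0.1092) × 150/360)
= 149.39 · e^-0.007292 = 149.39 × 0.992735
F = 148.30 JPY per EUR

148.30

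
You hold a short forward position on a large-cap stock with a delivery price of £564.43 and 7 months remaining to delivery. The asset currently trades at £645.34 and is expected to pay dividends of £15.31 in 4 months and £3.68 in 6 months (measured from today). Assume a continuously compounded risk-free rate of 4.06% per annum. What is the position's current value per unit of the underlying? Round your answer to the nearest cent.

PV(remaining dividends) I = 15.31·e^(−0.0406·4/12) + 3.68·e^(−0.0406·6/12) = 18.7102
Current forward F = (S − I)·e^(rT) = (645.34 − 18.7102)·e^(0.0406·7/12) = 626.6298 × 1.023966 = 641.6476
Value (long) = (F − K)·e^(−rT) = (641.6476 − 564.43) × 0.976595 = 75.4103
Short position value = −(long value) = -£75.41

-£75.41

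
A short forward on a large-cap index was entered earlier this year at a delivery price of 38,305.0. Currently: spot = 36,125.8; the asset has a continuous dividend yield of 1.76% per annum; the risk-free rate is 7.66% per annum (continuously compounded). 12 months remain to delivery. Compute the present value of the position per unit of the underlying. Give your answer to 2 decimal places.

Current fair forward for the remaining 12 months: F = S·e^((r − q)·T), (r − q) = 0.0766 − 0.0176 = 0.0590
F = 36125.8 · e^(0.0590 × 12/12) = 36125.8 × 1.06077524 = 38321.3542
Value of long forward = (F − K)·e^(−rT) = (38321.3542 − 38305.0) · e^(−0.0766·12/12)
= 16.3542 × 0.92626028 = 15.15
Short position value = −(long value) = -15.15

-15.15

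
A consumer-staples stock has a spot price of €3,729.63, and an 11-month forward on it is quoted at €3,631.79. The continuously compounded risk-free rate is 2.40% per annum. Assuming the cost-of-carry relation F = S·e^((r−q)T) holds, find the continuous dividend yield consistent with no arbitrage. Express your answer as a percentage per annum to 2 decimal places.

From F = S·e^((r−q)T): (r − q) = ln(F/S)/T
ln(3631.79/3729.63) = ln(0.973767) = -0.026583
(r − q) = -0.026583 / (11/12) = -0.029000
q = r − ln(F/S)/T = 0.0240 + 0.029000 = 0.053000
q = 5.30%

5.30%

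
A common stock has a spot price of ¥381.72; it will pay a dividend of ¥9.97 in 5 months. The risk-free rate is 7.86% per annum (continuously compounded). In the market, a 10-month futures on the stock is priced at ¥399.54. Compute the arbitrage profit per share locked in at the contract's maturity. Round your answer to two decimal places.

¥2.28 per share

PV(dividends) I = 9.97·e^(−0.0786·5/12) = 9.6488
Fair futures F* = (S − I)·e^(rT) = (381.72 − 9.6488)·e^0.065500 = 372.0712 × 1.067693 = 397.2578
Market ¥399.54 > fair 397.2578: forward overpriced → cash-and-carry (borrow at r, buy the stock and collect the dividends, short the forward).
Profit at T = |F_mkt − F*| = |399.54 − 397.2578| = ¥2.28 per share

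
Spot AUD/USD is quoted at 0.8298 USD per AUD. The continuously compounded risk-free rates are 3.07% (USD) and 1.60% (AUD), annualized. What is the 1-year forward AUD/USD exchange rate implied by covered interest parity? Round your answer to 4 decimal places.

0.8421

F = S·e^((r_USD − r_AUD)T) = 0.8298 · e^((0.0307 − 0.0160) × 1)
= 0.8298 · e^0.014700 = 0.8298 × 1.014809
F = 0.8421 USD per AUD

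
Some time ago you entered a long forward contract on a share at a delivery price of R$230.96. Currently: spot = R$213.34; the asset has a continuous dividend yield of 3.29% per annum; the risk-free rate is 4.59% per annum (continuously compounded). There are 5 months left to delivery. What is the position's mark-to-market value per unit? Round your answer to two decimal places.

-R$16.15

Current fair forward for the remaining 5 months: F = S·e^((r − q)·T), (r − q) = 0.0459 − 0.0329 = 0.0130
F = 213.34 · e^(0.0130 × 5/12) = 213.34 × 1.005431 = 214.4986
Value of long forward = (F − K)·e^(−rT) = (214.4986 − 230.96) · e^(−0.0459·5/12)
= -16.4614 × 0.981057 = -16.15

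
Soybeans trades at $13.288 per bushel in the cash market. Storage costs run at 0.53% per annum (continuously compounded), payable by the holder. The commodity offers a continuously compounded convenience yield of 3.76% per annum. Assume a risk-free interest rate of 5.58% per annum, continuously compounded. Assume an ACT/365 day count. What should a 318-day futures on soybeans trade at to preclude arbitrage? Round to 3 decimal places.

$13.563 per bushel

Net carry = r + u − y = 0.0558 + 0.0053 − 0.0376 = 0.0235
F = S·e^((r+u−y)T) = 13.288 · e^(0.0235 × 318/365) = 13.288 · e^0.020474
= 13.288 × 1.020685 = $13.563 per bushel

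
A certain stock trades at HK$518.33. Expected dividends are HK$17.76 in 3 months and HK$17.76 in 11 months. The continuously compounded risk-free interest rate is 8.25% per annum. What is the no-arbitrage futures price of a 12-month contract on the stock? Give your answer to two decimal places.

HK$526.13

PV(dividends) I = 17.76·e^(−0.0825·3/12) + 17.76·e^(−0.0825·11/12)
I = 17.3975 + 16.4664 = 33.8639
F = (S − I)·e^(rT) = (518.33 − 33.8639) · e^(0.0825·12/12)
= 484.4661 · e^0.082500 = 484.4661 × 1.085999 = HK$526.13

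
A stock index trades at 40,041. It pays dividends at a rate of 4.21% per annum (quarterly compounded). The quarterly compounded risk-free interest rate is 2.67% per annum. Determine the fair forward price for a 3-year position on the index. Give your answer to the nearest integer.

38,248

F = S · (1+r/4)^(4T) / (1+q/4)^(4T)
= 40041 × 1.083107 / 1.133874 = 40041 × 0.955227
F = 38,248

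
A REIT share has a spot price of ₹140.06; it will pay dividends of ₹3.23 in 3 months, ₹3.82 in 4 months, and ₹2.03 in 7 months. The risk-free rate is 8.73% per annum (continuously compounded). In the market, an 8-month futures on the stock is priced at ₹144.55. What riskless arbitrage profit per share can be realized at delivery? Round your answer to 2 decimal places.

PV(dividends) I = 3.23·e^(−0.0873·3/12) + 3.82·e^(−0.0873·4/12) + 2.03·e^(−0.0873·7/12) = 8.7999
Fair futures F* = (S − I)·e^(rT) = (140.06 − 8.7999)·e^0.058200 = 131.2601 × 1.059927 = 139.1261
Market ₹144.55 > fair 139.1261: forward overpriced → cash-and-carry (borrow at r, buy the stock and collect the dividends, short the forward).
Profit at T = |F_mkt − F*| = |144.55 − 139.1261| = ₹5.42 per share

₹5.42 per share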